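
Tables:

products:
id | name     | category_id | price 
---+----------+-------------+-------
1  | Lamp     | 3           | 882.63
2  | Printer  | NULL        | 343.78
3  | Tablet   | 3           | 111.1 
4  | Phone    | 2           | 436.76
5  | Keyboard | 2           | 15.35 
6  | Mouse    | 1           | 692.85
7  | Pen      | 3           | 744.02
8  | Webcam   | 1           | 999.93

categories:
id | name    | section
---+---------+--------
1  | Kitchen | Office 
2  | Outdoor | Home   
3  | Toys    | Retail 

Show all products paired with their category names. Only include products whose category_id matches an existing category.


INNER JOIN keeps only products rows whose category_id matches an id in categories. Walk through each product:
  - product 1 (Lamp): category_id=3 -> matches Toys
  - product 2 (Printer): category_id=NULL, no match -> dropped
  - product 3 (Tablet): category_id=3 -> matches Toys
  - product 4 (Phone): category_id=2 -> matches Outdoor
  - product 5 (Keyboard): category_id=2 -> matches Outdoor
  - product 6 (Mouse): category_id=1 -> matches Kitchen
  - product 7 (Pen): category_id=3 -> matches Toys
  - product 8 (Webcam): category_id=1 -> matches Kitchen
So 1 of 8 rows is dropped.

SQL:
SELECT a.name, b.name AS category
FROM products a
INNER JOIN categories b ON a.category_id = b.id

Result:
name     | category
---------+---------
Lamp     | Toys    
Tablet   | Toys    
Phone    | Outdoor 
Keyboard | Outdoor 
Mouse    | Kitchen 
Pen      | Toys    
Webcam   | Kitchen 


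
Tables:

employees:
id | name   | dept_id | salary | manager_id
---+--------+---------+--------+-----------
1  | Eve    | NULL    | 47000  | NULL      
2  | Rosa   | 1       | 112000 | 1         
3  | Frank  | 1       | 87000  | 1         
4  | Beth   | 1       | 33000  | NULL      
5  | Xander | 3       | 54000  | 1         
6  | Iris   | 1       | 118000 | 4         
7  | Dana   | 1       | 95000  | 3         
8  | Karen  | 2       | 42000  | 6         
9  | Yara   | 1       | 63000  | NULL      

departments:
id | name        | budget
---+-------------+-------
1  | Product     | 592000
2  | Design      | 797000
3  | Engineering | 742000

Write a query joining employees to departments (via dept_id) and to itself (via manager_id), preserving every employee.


Two LEFT JOINs from the same base table employees: one to departments via dept_id, one to employees itself via manager_id. Both are LEFT so every employee is preserved.
Match against departments:
  - employee 1 (Eve): dept_id=NULL, no match -> kept with NULL
  - employee 2 (Rosa): dept_id=1 -> matches Product
  - employee 3 (Frank): dept_id=1 -> matches Product
  - employee 4 (Beth): dept_id=1 -> matches Product
  - employee 5 (Xander): dept_id=3 -> matches Engineering
  - employee 6 (Iris): dept_id=1 -> matches Product
  - employee 7 (Dana): dept_id=1 -> matches Product
  - employee 8 (Karen): dept_id=2 -> matches Design
  - employee 9 (Yara): dept_id=1 -> matches Product
Match against employees (self):
  - employee 1 (Eve): manager_id=NULL -> NULL
  - employee 2 (Rosa): manager_id=1 -> Eve
  - employee 3 (Frank): manager_id=1 -> Eve
  - employee 4 (Beth): manager_id=NULL -> NULL
  - employee 5 (Xander): manager_id=1 -> Eve
  - employee 6 (Iris): manager_id=4 -> Beth
  - employee 7 (Dana): manager_id=3 -> Frank
  - employee 8 (Karen): manager_id=6 -> Iris
  - employee 9 (Yara): manager_id=NULL -> NULL

SQL:
SELECT a.name, b.name AS department, c.name AS manager
FROM employees a
LEFT JOIN departments b ON a.dept_id = b.id
LEFT JOIN employees c ON a.manager_id = c.id

Result:
name   | department  | manager
-------+-------------+--------
Eve    | NULL        | NULL   
Rosa   | Product     | Eve    
Frank  | Product     | Eve    
Beth   | Product     | NULL   
Xander | Engineering | Eve    
Iris   | Product     | Beth   
Dana   | Product     | Frank  
Karen  | Design      | Iris   
Yara   | Product     | NULL   


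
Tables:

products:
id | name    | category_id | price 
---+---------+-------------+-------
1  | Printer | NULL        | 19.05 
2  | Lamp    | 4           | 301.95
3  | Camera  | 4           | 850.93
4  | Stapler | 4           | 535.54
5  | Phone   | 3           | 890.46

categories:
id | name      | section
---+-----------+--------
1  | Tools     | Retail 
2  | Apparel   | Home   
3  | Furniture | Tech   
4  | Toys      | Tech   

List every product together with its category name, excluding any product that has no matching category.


INNER JOIN keeps only products rows whose category_id matches an id in categories. Walk through each product:
  - product 1 (Printer): category_id=NULL, no match -> dropped
  - product 2 (Lamp): category_id=4 -> matches Toys
  - product 3 (Camera): category_id=4 -> matches Toys
  - product 4 (Stapler): category_id=4 -> matches Toys
  - product 5 (Phone): category_id=3 -> matches Furniture
So 1 of 5 rows is dropped.

SQL:
SELECT a.name, b.name AS category
FROM products a
INNER JOIN categories b ON a.category_id = b.id

Result:
name    | category 
--------+----------
Lamp    | Toys     
Camera  | Toys     
Stapler | Toys     
Phone   | Furniture


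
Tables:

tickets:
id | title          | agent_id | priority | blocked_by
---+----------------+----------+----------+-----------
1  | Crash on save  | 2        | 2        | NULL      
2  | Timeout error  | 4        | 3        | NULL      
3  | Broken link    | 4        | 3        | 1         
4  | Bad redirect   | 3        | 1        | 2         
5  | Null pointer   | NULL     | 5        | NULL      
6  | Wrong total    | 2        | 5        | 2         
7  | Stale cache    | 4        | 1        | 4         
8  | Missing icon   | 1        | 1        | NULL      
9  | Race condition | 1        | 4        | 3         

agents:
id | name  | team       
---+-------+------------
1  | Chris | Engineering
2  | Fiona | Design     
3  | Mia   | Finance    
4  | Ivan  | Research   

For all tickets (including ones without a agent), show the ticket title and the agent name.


LEFT JOIN keeps every row from tickets (the left table); where agent_id has no match in agents, the agent columns become NULL. Walk through each ticket:
  - ticket 1 (Crash on save): agent_id=2 -> matches Fiona
  - ticket 2 (Timeout error): agent_id=4 -> matches Ivan
  - ticket 3 (Broken link): agent_id=4 -> matches Ivan
  - ticket 4 (Bad redirect): agent_id=3 -> matches Mia
  - ticket 5 (Null pointer): agent_id=NULL, no match -> kept with NULL
  - ticket 6 (Wrong total): agent_id=2 -> matches Fiona
  - ticket 7 (Stale cache): agent_id=4 -> matches Ivan
  - ticket 8 (Missing icon): agent_id=1 -> matches Chris
  - ticket 9 (Race condition): agent_id=1 -> matches Chris
All 9 rows appear; 1 has NULL agent.

SQL:
SELECT a.title, b.name AS agent
FROM tickets a
LEFT JOIN agents b ON a.agent_id = b.id

Result:
title          | agent
---------------+------
Crash on save  | Fiona
Timeout error  | Ivan 
Broken link    | Ivan 
Bad redirect   | Mia  
Null pointer   | NULL 
Wrong total    | Fiona
Stale cache    | Ivan 
Missing icon   | Chris
Race condition | Chris


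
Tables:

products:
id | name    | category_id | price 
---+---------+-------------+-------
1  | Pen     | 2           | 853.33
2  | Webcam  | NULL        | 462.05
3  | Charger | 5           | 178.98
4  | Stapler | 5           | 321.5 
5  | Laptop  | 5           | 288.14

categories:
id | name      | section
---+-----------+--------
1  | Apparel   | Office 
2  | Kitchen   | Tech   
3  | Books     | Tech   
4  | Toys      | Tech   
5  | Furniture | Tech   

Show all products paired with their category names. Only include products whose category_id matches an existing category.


INNER JOIN keeps only products rows whose category_id matches an id in categories. Walk through each product:
  - product 1 (Pen): category_id=2 -> matches Kitchen
  - product 2 (Webcam): category_id=NULL, no match -> dropped
  - product 3 (Charger): category_id=5 -> matches Furniture
  - product 4 (Stapler): category_id=5 -> matches Furniture
  - product 5 (Laptop): category_id=5 -> matches Furniture
So 1 of 5 rows is dropped.

SQL:
SELECT a.name, b.name AS category
FROM products a
INNER JOIN categories b ON a.category_id = b.id

Result:
name    | category 
--------+----------
Pen     | Kitchen  
Charger | Furniture
Stapler | Furniture
Laptop  | Furniture


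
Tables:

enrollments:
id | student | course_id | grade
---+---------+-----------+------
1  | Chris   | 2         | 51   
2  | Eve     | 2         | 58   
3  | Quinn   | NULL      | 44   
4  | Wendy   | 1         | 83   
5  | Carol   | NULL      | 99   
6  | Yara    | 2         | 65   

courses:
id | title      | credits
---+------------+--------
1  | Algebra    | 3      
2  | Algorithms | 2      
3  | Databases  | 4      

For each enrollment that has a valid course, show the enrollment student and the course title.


INNER JOIN keeps only enrollments rows whose course_id matches an id in courses. Walk through each enrollment:
  - enrollment 1 (Chris): course_id=2 -> matches Algorithms
  - enrollment 2 (Eve): course_id=2 -> matches Algorithms
  - enrollment 3 (Quinn): course_id=NULL, no match -> dropped
  - enrollment 4 (Wendy): course_id=1 -> matches Algebra
  - enrollment 5 (Carol): course_id=NULL, no match -> dropped
  - enrollment 6 (Yara): course_id=2 -> matches Algorithms
So 2 of 6 rows are dropped.

SQL:
SELECT a.student, b.title AS course
FROM enrollments a
INNER JOIN courses b ON a.course_id = b.id

Result:
student | course    
--------+-----------
Chris   | Algorithms
Eve     | Algorithms
Wendy   | Algebra   
Yara    | Algorithms


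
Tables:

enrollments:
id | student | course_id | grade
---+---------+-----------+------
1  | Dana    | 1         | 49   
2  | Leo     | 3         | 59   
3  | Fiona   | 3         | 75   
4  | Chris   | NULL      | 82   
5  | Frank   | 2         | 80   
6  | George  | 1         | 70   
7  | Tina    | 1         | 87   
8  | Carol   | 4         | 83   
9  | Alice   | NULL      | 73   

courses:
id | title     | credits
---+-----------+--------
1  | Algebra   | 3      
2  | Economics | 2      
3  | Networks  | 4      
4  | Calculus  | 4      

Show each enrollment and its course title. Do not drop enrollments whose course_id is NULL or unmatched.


LEFT JOIN keeps every row from enrollments (the left table); where course_id has no match in courses, the course columns become NULL. Walk through each enrollment:
  - enrollment 1 (Dana): course_id=1 -> matches Algebra
  - enrollment 2 (Leo): course_id=3 -> matches Networks
  - enrollment 3 (Fiona): course_id=3 -> matches Networks
  - enrollment 4 (Chris): course_id=NULL, no match -> kept with NULL
  - enrollment 5 (Frank): course_id=2 -> matches Economics
  - enrollment 6 (George): course_id=1 -> matches Algebra
  - enrollment 7 (Tina): course_id=1 -> matches Algebra
  - enrollment 8 (Carol): course_id=4 -> matches Calculus
  - enrollment 9 (Alice): course_id=NULL, no match -> kept with NULL
All 9 rows appear; 2 have NULL course.

SQL:
SELECT a.student, b.title AS course
FROM enrollments a
LEFT JOIN courses b ON a.course_id = b.id

Result:
student | course   
--------+----------
Dana    | Algebra  
Leo     | Networks 
Fiona   | Networks 
Chris   | NULL     
Frank   | Economics
George  | Algebra  
Tina    | Algebra  
Carol   | Calculus 
Alice   | NULL     


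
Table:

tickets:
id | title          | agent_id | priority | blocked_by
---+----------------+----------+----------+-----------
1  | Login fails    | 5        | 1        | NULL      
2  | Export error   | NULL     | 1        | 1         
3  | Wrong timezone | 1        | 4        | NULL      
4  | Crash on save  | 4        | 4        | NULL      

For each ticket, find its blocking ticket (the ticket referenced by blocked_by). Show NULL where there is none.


This is a self-join: tickets is joined to a second copy of itself, matching each row's blocked_by to another row's id. Use LEFT JOIN so rows with blocked_by=NULL are kept.
  - ticket 1 (Login fails): blocked_by=NULL -> NULL
  - ticket 2 (Export error): blocked_by=1 -> Login fails
  - ticket 3 (Wrong timezone): blocked_by=NULL -> NULL
  - ticket 4 (Crash on save): blocked_by=NULL -> NULL

SQL:
SELECT a.title AS item, b.title AS blocked_by
FROM tickets a
LEFT JOIN tickets b ON a.blocked_by = b.id

Result:
item           | blocked_by 
---------------+------------
Login fails    | NULL       
Export error   | Login fails
Wrong timezone | NULL       
Crash on save  | NULL       


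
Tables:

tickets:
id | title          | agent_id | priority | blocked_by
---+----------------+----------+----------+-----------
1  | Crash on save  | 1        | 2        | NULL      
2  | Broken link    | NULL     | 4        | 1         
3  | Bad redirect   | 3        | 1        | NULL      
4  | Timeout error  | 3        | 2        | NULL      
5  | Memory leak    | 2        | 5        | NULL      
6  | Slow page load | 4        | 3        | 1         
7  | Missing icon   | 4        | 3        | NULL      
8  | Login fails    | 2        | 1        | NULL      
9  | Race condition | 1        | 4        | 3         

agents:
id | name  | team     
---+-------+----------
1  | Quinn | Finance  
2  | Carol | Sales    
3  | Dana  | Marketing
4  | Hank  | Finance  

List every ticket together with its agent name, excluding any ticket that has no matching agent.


INNER JOIN keeps only tickets rows whose agent_id matches an id in agents. Walk through each ticket:
  - ticket 1 (Crash on save): agent_id=1 -> matches Quinn
  - ticket 2 (Broken link): agent_id=NULL, no match -> dropped
  - ticket 3 (Bad redirect): agent_id=3 -> matches Dana
  - ticket 4 (Timeout error): agent_id=3 -> matches Dana
  - ticket 5 (Memory leak): agent_id=2 -> matches Carol
  - ticket 6 (Slow page load): agent_id=4 -> matches Hank
  - ticket 7 (Missing icon): agent_id=4 -> matches Hank
  - ticket 8 (Login fails): agent_id=2 -> matches Carol
  - ticket 9 (Race condition): agent_id=1 -> matches Quinn
So 1 of 9 rows is dropped.

SQL:
SELECT a.title, b.name AS agent
FROM tickets a
INNER JOIN agents b ON a.agent_id = b.id

Result:
title          | agent
---------------+------
Crash on save  | Quinn
Bad redirect   | Dana 
Timeout error  | Dana 
Memory leak    | Carol
Slow page load | Hank 
Missing icon   | Hank 
Login fails    | Carol
Race condition | Quinn


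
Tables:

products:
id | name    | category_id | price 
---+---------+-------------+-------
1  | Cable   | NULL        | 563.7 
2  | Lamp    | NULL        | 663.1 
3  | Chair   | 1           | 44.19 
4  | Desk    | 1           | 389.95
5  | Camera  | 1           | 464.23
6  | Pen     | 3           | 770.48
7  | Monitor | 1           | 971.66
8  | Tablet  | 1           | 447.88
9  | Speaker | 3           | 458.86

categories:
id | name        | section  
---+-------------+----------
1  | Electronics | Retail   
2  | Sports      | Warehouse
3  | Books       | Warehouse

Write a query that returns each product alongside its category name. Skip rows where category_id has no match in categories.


INNER JOIN keeps only products rows whose category_id matches an id in categories. Walk through each product:
  - product 1 (Cable): category_id=NULL, no match -> dropped
  - product 2 (Lamp): category_id=NULL, no match -> dropped
  - product 3 (Chair): category_id=1 -> matches Electronics
  - product 4 (Desk): category_id=1 -> matches Electronics
  - product 5 (Camera): category_id=1 -> matches Electronics
  - product 6 (Pen): category_id=3 -> matches Books
  - product 7 (Monitor): category_id=1 -> matches Electronics
  - product 8 (Tablet): category_id=1 -> matches Electronics
  - product 9 (Speaker): category_id=3 -> matches Books
So 2 of 9 rows are dropped.

SQL:
SELECT a.name, b.name AS category
FROM products a
INNER JOIN categories b ON a.category_id = b.id

Result:
name    | category   
--------+------------
Chair   | Electronics
Desk    | Electronics
Camera  | Electronics
Pen     | Books      
Monitor | Electronics
Tablet  | Electronics
Speaker | Books      


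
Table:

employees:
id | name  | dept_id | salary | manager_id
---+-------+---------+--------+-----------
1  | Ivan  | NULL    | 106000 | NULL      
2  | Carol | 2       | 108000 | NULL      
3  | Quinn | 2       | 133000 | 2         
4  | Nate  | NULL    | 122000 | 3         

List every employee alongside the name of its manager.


This is a self-join: employees is joined to a second copy of itself, matching each row's manager_id to another row's id. Use LEFT JOIN so rows with manager_id=NULL are kept.
  - employee 1 (Ivan): manager_id=NULL -> NULL
  - employee 2 (Carol): manager_id=NULL -> NULL
  - employee 3 (Quinn): manager_id=2 -> Carol
  - employee 4 (Nate): manager_id=3 -> Quinn

SQL:
SELECT a.name AS item, b.name AS manager
FROM employees a
LEFT JOIN employees b ON a.manager_id = b.id

Result:
item  | manager
------+--------
Ivan  | NULL   
Carol | NULL   
Quinn | Carol  
Nate  | Quinn  


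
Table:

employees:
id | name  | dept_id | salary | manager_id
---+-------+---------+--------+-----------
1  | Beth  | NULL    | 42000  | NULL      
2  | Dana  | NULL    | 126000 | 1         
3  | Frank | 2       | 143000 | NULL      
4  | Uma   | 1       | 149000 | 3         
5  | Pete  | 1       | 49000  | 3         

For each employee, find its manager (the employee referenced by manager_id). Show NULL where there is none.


This is a self-join: employees is joined to a second copy of itself, matching each row's manager_id to another row's id. Use LEFT JOIN so rows with manager_id=NULL are kept.
  - employee 1 (Beth): manager_id=NULL -> NULL
  - employee 2 (Dana): manager_id=1 -> Beth
  - employee 3 (Frank): manager_id=NULL -> NULL
  - employee 4 (Uma): manager_id=3 -> Frank
  - employee 5 (Pete): manager_id=3 -> Frank

SQL:
SELECT a.name AS item, b.name AS manager
FROM employees a
LEFT JOIN employees b ON a.manager_id = b.id

Result:
item  | manager
------+--------
Beth  | NULL   
Dana  | Beth   
Frank | NULL   
Uma   | Frank  
Pete  | Frank  


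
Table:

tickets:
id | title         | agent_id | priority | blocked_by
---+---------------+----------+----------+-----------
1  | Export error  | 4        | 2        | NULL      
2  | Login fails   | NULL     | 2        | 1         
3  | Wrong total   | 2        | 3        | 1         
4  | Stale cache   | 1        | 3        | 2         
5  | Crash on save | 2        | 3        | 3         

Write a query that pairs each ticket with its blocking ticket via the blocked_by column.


This is a self-join: tickets is joined to a second copy of itself, matching each row's blocked_by to another row's id. Use LEFT JOIN so rows with blocked_by=NULL are kept.
  - ticket 1 (Export error): blocked_by=NULL -> NULL
  - ticket 2 (Login fails): blocked_by=1 -> Export error
  - ticket 3 (Wrong total): blocked_by=1 -> Export error
  - ticket 4 (Stale cache): blocked_by=2 -> Login fails
  - ticket 5 (Crash on save): blocked_by=3 -> Wrong total

SQL:
SELECT a.title AS item, b.title AS blocked_by
FROM tickets a
LEFT JOIN tickets b ON a.blocked_by = b.id

Result:
item          | blocked_by  
--------------+-------------
Export error  | NULL        
Login fails   | Export error
Wrong total   | Export error
Stale cache   | Login fails 
Crash on save | Wrong total 


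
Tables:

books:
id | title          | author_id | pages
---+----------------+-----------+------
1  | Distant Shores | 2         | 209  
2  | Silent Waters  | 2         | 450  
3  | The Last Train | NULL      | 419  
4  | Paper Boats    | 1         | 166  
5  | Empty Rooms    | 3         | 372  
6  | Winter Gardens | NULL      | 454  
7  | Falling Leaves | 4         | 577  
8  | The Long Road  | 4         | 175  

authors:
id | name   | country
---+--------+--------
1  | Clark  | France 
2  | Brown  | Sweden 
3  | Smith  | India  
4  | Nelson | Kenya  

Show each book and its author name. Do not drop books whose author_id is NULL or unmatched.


LEFT JOIN keeps every row from books (the left table); where author_id has no match in authors, the author columns become NULL. Walk through each book:
  - book 1 (Distant Shores): author_id=2 -> matches Brown
  - book 2 (Silent Waters): author_id=2 -> matches Brown
  - book 3 (The Last Train): author_id=NULL, no match -> kept with NULL
  - book 4 (Paper Boats): author_id=1 -> matches Clark
  - book 5 (Empty Rooms): author_id=3 -> matches Smith
  - book 6 (Winter Gardens): author_id=NULL, no match -> kept with NULL
  - book 7 (Falling Leaves): author_id=4 -> matches Nelson
  - book 8 (The Long Road): author_id=4 -> matches Nelson
All 8 rows appear; 2 have NULL author.

SQL:
SELECT a.title, b.name AS author
FROM books a
LEFT JOIN authors b ON a.author_id = b.id

Result:
title          | author
---------------+-------
Distant Shores | Brown 
Silent Waters  | Brown 
The Last Train | NULL  
Paper Boats    | Clark 
Empty Rooms    | Smith 
Winter Gardens | NULL  
Falling Leaves | Nelson
The Long Road  | Nelson


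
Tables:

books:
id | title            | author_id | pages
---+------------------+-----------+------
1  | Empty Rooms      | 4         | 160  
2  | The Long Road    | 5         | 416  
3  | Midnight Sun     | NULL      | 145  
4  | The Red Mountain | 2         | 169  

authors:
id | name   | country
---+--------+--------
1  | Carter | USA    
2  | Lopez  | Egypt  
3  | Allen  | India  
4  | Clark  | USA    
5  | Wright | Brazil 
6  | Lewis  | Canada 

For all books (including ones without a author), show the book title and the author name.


LEFT JOIN keeps every row from books (the left table); where author_id has no match in authors, the author columns become NULL. Walk through each book:
  - book 1 (Empty Rooms): author_id=4 -> matches Clark
  - book 2 (The Long Road): author_id=5 -> matches Wright
  - book 3 (Midnight Sun): author_id=NULL, no match -> kept with NULL
  - book 4 (The Red Mountain): author_id=2 -> matches Lopez
All 4 rows appear; 1 has NULL author.

SQL:
SELECT a.title, b.name AS author
FROM books a
LEFT JOIN authors b ON a.author_id = b.id

Result:
title            | author
-----------------+-------
Empty Rooms      | Clark 
The Long Road    | Wright
Midnight Sun     | NULL  
The Red Mountain | Lopez 


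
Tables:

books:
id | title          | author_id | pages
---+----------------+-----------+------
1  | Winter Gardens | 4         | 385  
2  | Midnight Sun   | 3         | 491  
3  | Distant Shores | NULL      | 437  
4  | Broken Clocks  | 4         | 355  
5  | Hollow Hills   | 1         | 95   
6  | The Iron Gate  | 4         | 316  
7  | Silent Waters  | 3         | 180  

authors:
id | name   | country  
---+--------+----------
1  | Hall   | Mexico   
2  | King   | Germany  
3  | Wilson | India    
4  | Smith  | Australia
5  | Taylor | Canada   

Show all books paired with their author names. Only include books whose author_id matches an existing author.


INNER JOIN keeps only books rows whose author_id matches an id in authors. Walk through each book:
  - book 1 (Winter Gardens): author_id=4 -> matches Smith
  - book 2 (Midnight Sun): author_id=3 -> matches Wilson
  - book 3 (Distant Shores): author_id=NULL, no match -> dropped
  - book 4 (Broken Clocks): author_id=4 -> matches Smith
  - book 5 (Hollow Hills): author_id=1 -> matches Hall
  - book 6 (The Iron Gate): author_id=4 -> matches Smith
  - book 7 (Silent Waters): author_id=3 -> matches Wilson
So 1 of 7 rows is dropped.

SQL:
SELECT a.title, b.name AS author
FROM books a
INNER JOIN authors b ON a.author_id = b.id

Result:
title          | author
---------------+-------
Winter Gardens | Smith 
Midnight Sun   | Wilson
Broken Clocks  | Smith 
Hollow Hills   | Hall  
The Iron Gate  | Smith 
Silent Waters  | Wilson


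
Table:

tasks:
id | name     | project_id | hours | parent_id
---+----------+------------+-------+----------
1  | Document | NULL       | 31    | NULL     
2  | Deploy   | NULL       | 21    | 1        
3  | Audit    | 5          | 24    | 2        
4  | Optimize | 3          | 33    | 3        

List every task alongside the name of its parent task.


This is a self-join: tasks is joined to a second copy of itself, matching each row's parent_id to another row's id. Use LEFT JOIN so rows with parent_id=NULL are kept.
  - task 1 (Document): parent_id=NULL -> NULL
  - task 2 (Deploy): parent_id=1 -> Document
  - task 3 (Audit): parent_id=2 -> Deploy
  - task 4 (Optimize): parent_id=3 -> Audit

SQL:
SELECT a.name AS item, b.name AS parent
FROM tasks a
LEFT JOIN tasks b ON a.parent_id = b.id

Result:
item     | parent  
---------+---------
Document | NULL    
Deploy   | Document
Audit    | Deploy  
Optimize | Audit   


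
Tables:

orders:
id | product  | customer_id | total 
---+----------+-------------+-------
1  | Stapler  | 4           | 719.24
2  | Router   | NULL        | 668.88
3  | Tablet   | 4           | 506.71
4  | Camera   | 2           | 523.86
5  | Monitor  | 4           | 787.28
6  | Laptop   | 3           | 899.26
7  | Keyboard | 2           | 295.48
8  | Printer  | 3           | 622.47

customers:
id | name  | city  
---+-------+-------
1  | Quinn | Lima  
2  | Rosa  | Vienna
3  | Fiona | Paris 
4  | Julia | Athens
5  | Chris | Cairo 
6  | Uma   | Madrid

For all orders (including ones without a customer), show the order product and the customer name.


LEFT JOIN keeps every row from orders (the left table); where customer_id has no match in customers, the customer columns become NULL. Walk through each order:
  - order 1 (Stapler): customer_id=4 -> matches Julia
  - order 2 (Router): customer_id=NULL, no match -> kept with NULL
  - order 3 (Tablet): customer_id=4 -> matches Julia
  - order 4 (Camera): customer_id=2 -> matches Rosa
  - order 5 (Monitor): customer_id=4 -> matches Julia
  - order 6 (Laptop): customer_id=3 -> matches Fiona
  - order 7 (Keyboard): customer_id=2 -> matches Rosa
  - order 8 (Printer): customer_id=3 -> matches Fiona
All 8 rows appear; 1 has NULL customer.

SQL:
SELECT a.product, b.name AS customer
FROM orders a
LEFT JOIN customers b ON a.customer_id = b.id

Result:
product  | customer
---------+---------
Stapler  | Julia   
Router   | NULL    
Tablet   | Julia   
Camera   | Rosa    
Monitor  | Julia   
Laptop   | Fiona   
Keyboard | Rosa    
Printer  | Fiona   


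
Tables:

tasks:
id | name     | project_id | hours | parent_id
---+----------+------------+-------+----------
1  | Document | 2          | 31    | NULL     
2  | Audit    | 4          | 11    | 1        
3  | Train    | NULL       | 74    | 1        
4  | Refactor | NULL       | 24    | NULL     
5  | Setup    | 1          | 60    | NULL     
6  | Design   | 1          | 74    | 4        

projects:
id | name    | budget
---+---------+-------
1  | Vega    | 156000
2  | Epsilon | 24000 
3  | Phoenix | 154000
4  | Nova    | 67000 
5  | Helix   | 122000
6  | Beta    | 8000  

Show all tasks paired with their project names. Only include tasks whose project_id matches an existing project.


INNER JOIN keeps only tasks rows whose project_id matches an id in projects. Walk through each task:
  - task 1 (Document): project_id=2 -> matches Epsilon
  - task 2 (Audit): project_id=4 -> matches Nova
  - task 3 (Train): project_id=NULL, no match -> dropped
  - task 4 (Refactor): project_id=NULL, no match -> dropped
  - task 5 (Setup): project_id=1 -> matches Vega
  - task 6 (Design): project_id=1 -> matches Vega
So 2 of 6 rows are dropped.

SQL:
SELECT a.name, b.name AS project
FROM tasks a
INNER JOIN projects b ON a.project_id = b.id

Result:
name     | project
---------+--------
Document | Epsilon
Audit    | Nova   
Setup    | Vega   
Design   | Vega   


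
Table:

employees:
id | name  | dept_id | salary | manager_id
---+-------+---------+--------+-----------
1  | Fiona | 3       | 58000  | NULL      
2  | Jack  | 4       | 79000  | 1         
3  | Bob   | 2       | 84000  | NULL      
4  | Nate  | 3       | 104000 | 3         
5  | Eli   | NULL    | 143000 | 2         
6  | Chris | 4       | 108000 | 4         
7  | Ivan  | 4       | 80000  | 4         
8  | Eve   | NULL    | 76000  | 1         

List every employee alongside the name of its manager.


This is a self-join: employees is joined to a second copy of itself, matching each row's manager_id to another row's id. Use LEFT JOIN so rows with manager_id=NULL are kept.
  - employee 1 (Fiona): manager_id=NULL -> NULL
  - employee 2 (Jack): manager_id=1 -> Fiona
  - employee 3 (Bob): manager_id=NULL -> NULL
  - employee 4 (Nate): manager_id=3 -> Bob
  - employee 5 (Eli): manager_id=2 -> Jack
  - employee 6 (Chris): manager_id=4 -> Nate
  - employee 7 (Ivan): manager_id=4 -> Nate
  - employee 8 (Eve): manager_id=1 -> Fiona

SQL:
SELECT a.name AS item, b.name AS manager
FROM employees a
LEFT JOIN employees b ON a.manager_id = b.id

Result:
item  | manager
------+--------
Fiona | NULL   
Jack  | Fiona  
Bob   | NULL   
Nate  | Bob    
Eli   | Jack   
Chris | Nate   
Ivan  | Nate   
Eve   | Fiona  


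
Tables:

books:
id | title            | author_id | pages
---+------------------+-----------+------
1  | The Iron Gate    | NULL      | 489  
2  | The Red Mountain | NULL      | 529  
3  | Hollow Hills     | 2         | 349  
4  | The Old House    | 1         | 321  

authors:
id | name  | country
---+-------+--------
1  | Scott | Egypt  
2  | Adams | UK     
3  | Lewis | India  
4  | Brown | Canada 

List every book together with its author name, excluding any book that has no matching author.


INNER JOIN keeps only books rows whose author_id matches an id in authors. Walk through each book:
  - book 1 (The Iron Gate): author_id=NULL, no match -> dropped
  - book 2 (The Red Mountain): author_id=NULL, no match -> dropped
  - book 3 (Hollow Hills): author_id=2 -> matches Adams
  - book 4 (The Old House): author_id=1 -> matches Scott
So 2 of 4 rows are dropped.

SQL:
SELECT a.title, b.name AS author
FROM books a
INNER JOIN authors b ON a.author_id = b.id

Result:
title         | author
--------------+-------
Hollow Hills  | Adams 
The Old House | Scott 


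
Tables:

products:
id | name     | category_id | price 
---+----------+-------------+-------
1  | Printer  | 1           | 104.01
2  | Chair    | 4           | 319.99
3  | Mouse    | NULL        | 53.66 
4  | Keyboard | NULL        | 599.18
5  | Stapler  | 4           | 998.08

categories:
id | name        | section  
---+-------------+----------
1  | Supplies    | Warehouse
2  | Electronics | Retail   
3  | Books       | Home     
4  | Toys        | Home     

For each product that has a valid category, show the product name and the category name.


INNER JOIN keeps only products rows whose category_id matches an id in categories. Walk through each product:
  - product 1 (Printer): category_id=1 -> matches Supplies
  - product 2 (Chair): category_id=4 -> matches Toys
  - product 3 (Mouse): category_id=NULL, no match -> dropped
  - product 4 (Keyboard): category_id=NULL, no match -> dropped
  - product 5 (Stapler): category_id=4 -> matches Toys
So 2 of 5 rows are dropped.

SQL:
SELECT a.name, b.name AS category
FROM products a
INNER JOIN categories b ON a.category_id = b.id

Result:
name    | category
--------+---------
Printer | Supplies
Chair   | Toys    
Stapler | Toys    


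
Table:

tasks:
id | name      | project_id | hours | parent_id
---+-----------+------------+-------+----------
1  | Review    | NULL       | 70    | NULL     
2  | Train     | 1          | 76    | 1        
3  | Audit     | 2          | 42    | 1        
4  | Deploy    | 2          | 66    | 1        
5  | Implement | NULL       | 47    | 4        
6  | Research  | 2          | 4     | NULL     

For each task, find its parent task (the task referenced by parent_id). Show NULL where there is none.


This is a self-join: tasks is joined to a second copy of itself, matching each row's parent_id to another row's id. Use LEFT JOIN so rows with parent_id=NULL are kept.
  - task 1 (Review): parent_id=NULL -> NULL
  - task 2 (Train): parent_id=1 -> Review
  - task 3 (Audit): parent_id=1 -> Review
  - task 4 (Deploy): parent_id=1 -> Review
  - task 5 (Implement): parent_id=4 -> Deploy
  - task 6 (Research): parent_id=NULL -> NULL

SQL:
SELECT a.name AS item, b.name AS parent
FROM tasks a
LEFT JOIN tasks b ON a.parent_id = b.id

Result:
item      | parent
----------+-------
Review    | NULL  
Train     | Review
Audit     | Review
Deploy    | Review
Implement | Deploy
Research  | NULL  


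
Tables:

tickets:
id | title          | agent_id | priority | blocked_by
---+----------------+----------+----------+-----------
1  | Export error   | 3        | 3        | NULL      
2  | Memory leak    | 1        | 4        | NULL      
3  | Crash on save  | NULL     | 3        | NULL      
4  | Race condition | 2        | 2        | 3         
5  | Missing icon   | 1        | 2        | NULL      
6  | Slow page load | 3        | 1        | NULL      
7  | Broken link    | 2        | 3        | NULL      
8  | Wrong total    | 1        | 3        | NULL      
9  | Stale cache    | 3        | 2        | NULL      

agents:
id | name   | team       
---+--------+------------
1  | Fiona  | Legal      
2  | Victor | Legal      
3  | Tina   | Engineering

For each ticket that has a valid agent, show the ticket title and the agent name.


INNER JOIN keeps only tickets rows whose agent_id matches an id in agents. Walk through each ticket:
  - ticket 1 (Export error): agent_id=3 -> matches Tina
  - ticket 2 (Memory leak): agent_id=1 -> matches Fiona
  - ticket 3 (Crash on save): agent_id=NULL, no match -> dropped
  - ticket 4 (Race condition): agent_id=2 -> matches Victor
  - ticket 5 (Missing icon): agent_id=1 -> matches Fiona
  - ticket 6 (Slow page load): agent_id=3 -> matches Tina
  - ticket 7 (Broken link): agent_id=2 -> matches Victor
  - ticket 8 (Wrong total): agent_id=1 -> matches Fiona
  - ticket 9 (Stale cache): agent_id=3 -> matches Tina
So 1 of 9 rows is dropped.

SQL:
SELECT a.title, b.name AS agent
FROM tickets a
INNER JOIN agents b ON a.agent_id = b.id

Result:
title          | agent 
---------------+-------
Export error   | Tina  
Memory leak    | Fiona 
Race condition | Victor
Missing icon   | Fiona 
Slow page load | Tina  
Broken link    | Victor
Wrong total    | Fiona 
Stale cache    | Tina  


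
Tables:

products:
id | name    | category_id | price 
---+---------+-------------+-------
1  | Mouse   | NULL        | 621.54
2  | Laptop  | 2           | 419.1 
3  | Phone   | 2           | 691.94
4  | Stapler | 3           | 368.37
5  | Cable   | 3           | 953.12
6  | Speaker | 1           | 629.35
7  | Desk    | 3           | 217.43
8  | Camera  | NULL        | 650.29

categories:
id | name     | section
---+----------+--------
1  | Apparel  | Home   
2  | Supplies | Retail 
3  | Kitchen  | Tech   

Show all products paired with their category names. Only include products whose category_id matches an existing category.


INNER JOIN keeps only products rows whose category_id matches an id in categories. Walk through each product:
  - product 1 (Mouse): category_id=NULL, no match -> dropped
  - product 2 (Laptop): category_id=2 -> matches Supplies
  - product 3 (Phone): category_id=2 -> matches Supplies
  - product 4 (Stapler): category_id=3 -> matches Kitchen
  - product 5 (Cable): category_id=3 -> matches Kitchen
  - product 6 (Speaker): category_id=1 -> matches Apparel
  - product 7 (Desk): category_id=3 -> matches Kitchen
  - product 8 (Camera): category_id=NULL, no match -> dropped
So 2 of 8 rows are dropped.

SQL:
SELECT a.name, b.name AS category
FROM products a
INNER JOIN categories b ON a.category_id = b.id

Result:
name    | category
--------+---------
Laptop  | Supplies
Phone   | Supplies
Stapler | Kitchen 
Cable   | Kitchen 
Speaker | Apparel 
Desk    | Kitchen 


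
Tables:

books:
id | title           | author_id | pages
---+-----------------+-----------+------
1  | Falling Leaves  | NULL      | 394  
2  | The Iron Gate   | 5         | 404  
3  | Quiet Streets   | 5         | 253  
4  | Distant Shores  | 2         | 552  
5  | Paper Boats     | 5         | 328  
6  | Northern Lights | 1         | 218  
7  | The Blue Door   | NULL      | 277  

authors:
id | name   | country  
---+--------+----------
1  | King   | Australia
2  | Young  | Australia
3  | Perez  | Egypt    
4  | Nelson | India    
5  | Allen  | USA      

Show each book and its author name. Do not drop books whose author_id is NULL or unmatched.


LEFT JOIN keeps every row from books (the left table); where author_id has no match in authors, the author columns become NULL. Walk through each book:
  - book 1 (Falling Leaves): author_id=NULL, no match -> kept with NULL
  - book 2 (The Iron Gate): author_id=5 -> matches Allen
  - book 3 (Quiet Streets): author_id=5 -> matches Allen
  - book 4 (Distant Shores): author_id=2 -> matches Young
  - book 5 (Paper Boats): author_id=5 -> matches Allen
  - book 6 (Northern Lights): author_id=1 -> matches King
  - book 7 (The Blue Door): author_id=NULL, no match -> kept with NULL
All 7 rows appear; 2 have NULL author.

SQL:
SELECT a.title, b.name AS author
FROM books a
LEFT JOIN authors b ON a.author_id = b.id

Result:
title           | author
----------------+-------
Falling Leaves  | NULL  
The Iron Gate   | Allen 
Quiet Streets   | Allen 
Distant Shores  | Young 
Paper Boats     | Allen 
Northern Lights | King  
The Blue Door   | NULL  


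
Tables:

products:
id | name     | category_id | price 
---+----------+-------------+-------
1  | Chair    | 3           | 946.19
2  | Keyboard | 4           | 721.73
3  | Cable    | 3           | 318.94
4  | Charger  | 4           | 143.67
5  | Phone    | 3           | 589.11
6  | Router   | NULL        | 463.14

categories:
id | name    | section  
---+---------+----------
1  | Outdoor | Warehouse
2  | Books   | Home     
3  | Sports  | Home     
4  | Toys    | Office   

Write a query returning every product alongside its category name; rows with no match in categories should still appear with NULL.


LEFT JOIN keeps every row from products (the left table); where category_id has no match in categories, the category columns become NULL. Walk through each product:
  - product 1 (Chair): category_id=3 -> matches Sports
  - product 2 (Keyboard): category_id=4 -> matches Toys
  - product 3 (Cable): category_id=3 -> matches Sports
  - product 4 (Charger): category_id=4 -> matches Toys
  - product 5 (Phone): category_id=3 -> matches Sports
  - product 6 (Router): category_id=NULL, no match -> kept with NULL
All 6 rows appear; 1 has NULL category.

SQL:
SELECT a.name, b.name AS category
FROM products a
LEFT JOIN categories b ON a.category_id = b.id

Result:
name     | category
---------+---------
Chair    | Sports  
Keyboard | Toys    
Cable    | Sports  
Charger  | Toys    
Phone    | Sports  
Router   | NULL    


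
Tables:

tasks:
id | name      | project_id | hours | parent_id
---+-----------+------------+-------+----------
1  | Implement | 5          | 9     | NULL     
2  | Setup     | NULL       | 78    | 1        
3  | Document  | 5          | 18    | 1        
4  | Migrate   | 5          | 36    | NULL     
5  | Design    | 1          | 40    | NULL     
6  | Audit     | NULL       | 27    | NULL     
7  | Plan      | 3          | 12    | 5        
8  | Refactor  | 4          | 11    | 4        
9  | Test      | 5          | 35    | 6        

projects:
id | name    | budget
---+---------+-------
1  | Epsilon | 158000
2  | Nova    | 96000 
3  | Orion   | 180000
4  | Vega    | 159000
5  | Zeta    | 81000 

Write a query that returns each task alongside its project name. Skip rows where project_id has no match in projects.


INNER JOIN keeps only tasks rows whose project_id matches an id in projects. Walk through each task:
  - task 1 (Implement): project_id=5 -> matches Zeta
  - task 2 (Setup): project_id=NULL, no match -> dropped
  - task 3 (Document): project_id=5 -> matches Zeta
  - task 4 (Migrate): project_id=5 -> matches Zeta
  - task 5 (Design): project_id=1 -> matches Epsilon
  - task 6 (Audit): project_id=NULL, no match -> dropped
  - task 7 (Plan): project_id=3 -> matches Orion
  - task 8 (Refactor): project_id=4 -> matches Vega
  - task 9 (Test): project_id=5 -> matches Zeta
So 2 of 9 rows are dropped.

SQL:
SELECT a.name, b.name AS project
FROM tasks a
INNER JOIN projects b ON a.project_id = b.id

Result:
name      | project
----------+--------
Implement | Zeta   
Document  | Zeta   
Migrate   | Zeta   
Design    | Epsilon
Plan      | Orion  
Refactor  | Vega   
Test      | Zeta   


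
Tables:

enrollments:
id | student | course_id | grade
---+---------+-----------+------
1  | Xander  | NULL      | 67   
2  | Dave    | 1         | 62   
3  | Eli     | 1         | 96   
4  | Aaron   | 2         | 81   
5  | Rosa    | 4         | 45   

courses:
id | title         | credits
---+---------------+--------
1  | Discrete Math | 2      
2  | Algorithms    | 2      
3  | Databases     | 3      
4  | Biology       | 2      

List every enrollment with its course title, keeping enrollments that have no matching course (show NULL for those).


LEFT JOIN keeps every row from enrollments (the left table); where course_id has no match in courses, the course columns become NULL. Walk through each enrollment:
  - enrollment 1 (Xander): course_id=NULL, no match -> kept with NULL
  - enrollment 2 (Dave): course_id=1 -> matches Discrete Math
  - enrollment 3 (Eli): course_id=1 -> matches Discrete Math
  - enrollment 4 (Aaron): course_id=2 -> matches Algorithms
  - enrollment 5 (Rosa): course_id=4 -> matches Biology
All 5 rows appear; 1 has NULL course.

SQL:
SELECT a.student, b.title AS course
FROM enrollments a
LEFT JOIN courses b ON a.course_id = b.id

Result:
student | course       
--------+--------------
Xander  | NULL         
Dave    | Discrete Math
Eli     | Discrete Math
Aaron   | Algorithms   
Rosa    | Biology      
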